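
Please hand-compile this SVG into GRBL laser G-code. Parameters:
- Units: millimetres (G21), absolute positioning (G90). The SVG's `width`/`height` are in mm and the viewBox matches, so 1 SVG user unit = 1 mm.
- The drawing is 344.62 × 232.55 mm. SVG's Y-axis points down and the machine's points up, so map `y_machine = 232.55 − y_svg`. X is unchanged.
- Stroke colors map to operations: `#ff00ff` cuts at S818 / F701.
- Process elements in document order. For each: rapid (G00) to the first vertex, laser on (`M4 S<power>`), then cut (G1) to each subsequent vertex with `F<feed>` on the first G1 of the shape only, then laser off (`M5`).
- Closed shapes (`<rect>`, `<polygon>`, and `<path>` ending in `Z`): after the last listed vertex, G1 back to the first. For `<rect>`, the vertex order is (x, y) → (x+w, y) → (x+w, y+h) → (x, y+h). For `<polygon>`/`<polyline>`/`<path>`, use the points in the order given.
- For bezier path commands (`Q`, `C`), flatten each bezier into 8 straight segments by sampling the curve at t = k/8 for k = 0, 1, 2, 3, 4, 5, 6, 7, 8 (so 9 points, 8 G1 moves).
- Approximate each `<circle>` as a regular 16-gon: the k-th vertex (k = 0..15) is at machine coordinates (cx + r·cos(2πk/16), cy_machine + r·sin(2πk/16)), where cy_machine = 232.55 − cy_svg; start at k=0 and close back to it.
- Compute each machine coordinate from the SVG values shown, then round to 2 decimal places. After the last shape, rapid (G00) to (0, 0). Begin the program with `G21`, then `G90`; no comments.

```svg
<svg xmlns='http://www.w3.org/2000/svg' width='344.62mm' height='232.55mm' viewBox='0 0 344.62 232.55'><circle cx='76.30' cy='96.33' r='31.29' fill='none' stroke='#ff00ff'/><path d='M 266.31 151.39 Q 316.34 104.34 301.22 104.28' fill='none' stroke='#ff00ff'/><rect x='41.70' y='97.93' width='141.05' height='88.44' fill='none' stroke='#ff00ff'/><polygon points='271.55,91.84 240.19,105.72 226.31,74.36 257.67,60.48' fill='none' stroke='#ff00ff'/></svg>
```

G21
G90
G00 X107.59 Y136.22
M4 S818
G1 X105.21 Y148.19 F701
G1 X98.43 Y158.35
G1 X88.27 Y165.13
G1 X76.30 Y167.51
G1 X64.33 Y165.13
G1 X54.17 Y158.35
G1 X47.39 Y148.19
G1 X45.01 Y136.22
G1 X47.39 Y124.25
G1 X54.17 Y114.09
G1 X64.33 Y107.31
G1 X76.30 Y104.93
G1 X88.27 Y107.31
G1 X98.43 Y114.09
G1 X105.21 Y124.25
G1 X107.59 Y136.22
M5
G00 X266.31 Y81.16
M4 S818
G1 X277.80 Y92.19 F701
G1 X287.25 Y101.75
G1 X294.67 Y109.84
G1 X300.05 Y116.46
G1 X303.40 Y121.62
G1 X304.71 Y125.30
G1 X303.98 Y127.52
G1 X301.22 Y128.27
M5
G00 X41.70 Y134.62
M4 S818
G1 X182.75 Y134.62 F701
G1 X182.75 Y46.18
G1 X41.70 Y46.18
G1 X41.70 Y134.62
M5
G00 X271.55 Y140.71
M4 S818
G1 X240.19 Y126.83 F701
G1 X226.31 Y158.19
G1 X257.67 Y172.07
G1 X271.55 Y140.71
M5
G00 X0.00 Y0.00

viewBox `0 0 344.62 232.55` with mm width/height → 1 unit = 1 mm. Flip: y_m = 232.55 − y_svg.

**Shape 1** — `<circle>` circle, stroke `#ff00ff` → cut (S818, F701). Machine vertices: (107.59,136.22) → (105.21,148.19) → (98.43,158.35) → (88.27,165.13) → (76.30,167.51) → (64.33,165.13) → (54.17,158.35) → (47.39,148.19) → (45.01,136.22) → (47.39,124.25) → (54.17,114.09) → (64.33,107.31) → (76.30,104.93) → (88.27,107.31) → (98.43,114.09) → (105.21,124.25) → (107.59,136.22). Closed: final G1 returns to the first vertex.

**Shape 2** — `<path>` quadratic bezier, stroke `#ff00ff` → cut (S818, F701). Control points (SVG): P0=(266.31,151.39), P1=(316.34,104.34), P2=(301.22,104.28); sampled at t=k/8. Machine vertices: (266.31,81.16) → (277.80,92.19) → (287.25,101.75) → (294.67,109.84) → (300.05,116.46) → (303.40,121.62) → (304.71,125.30) → (303.98,127.52) → (301.22,128.27). Open path.

**Shape 3** — `<rect>` rectangle, stroke `#ff00ff` → cut (S818, F701). Machine vertices: (41.70,134.62) → (182.75,134.62) → (182.75,46.18) → (41.70,46.18) → (41.70,134.62). Closed: final G1 returns to the first vertex.

**Shape 4** — `<polygon>` regular polygon, stroke `#ff00ff` → cut (S818, F701). Machine vertices: (271.55,140.71) → (240.19,126.83) → (226.31,158.19) → (257.67,172.07) → (271.55,140.71). Closed: final G1 returns to the first vertex.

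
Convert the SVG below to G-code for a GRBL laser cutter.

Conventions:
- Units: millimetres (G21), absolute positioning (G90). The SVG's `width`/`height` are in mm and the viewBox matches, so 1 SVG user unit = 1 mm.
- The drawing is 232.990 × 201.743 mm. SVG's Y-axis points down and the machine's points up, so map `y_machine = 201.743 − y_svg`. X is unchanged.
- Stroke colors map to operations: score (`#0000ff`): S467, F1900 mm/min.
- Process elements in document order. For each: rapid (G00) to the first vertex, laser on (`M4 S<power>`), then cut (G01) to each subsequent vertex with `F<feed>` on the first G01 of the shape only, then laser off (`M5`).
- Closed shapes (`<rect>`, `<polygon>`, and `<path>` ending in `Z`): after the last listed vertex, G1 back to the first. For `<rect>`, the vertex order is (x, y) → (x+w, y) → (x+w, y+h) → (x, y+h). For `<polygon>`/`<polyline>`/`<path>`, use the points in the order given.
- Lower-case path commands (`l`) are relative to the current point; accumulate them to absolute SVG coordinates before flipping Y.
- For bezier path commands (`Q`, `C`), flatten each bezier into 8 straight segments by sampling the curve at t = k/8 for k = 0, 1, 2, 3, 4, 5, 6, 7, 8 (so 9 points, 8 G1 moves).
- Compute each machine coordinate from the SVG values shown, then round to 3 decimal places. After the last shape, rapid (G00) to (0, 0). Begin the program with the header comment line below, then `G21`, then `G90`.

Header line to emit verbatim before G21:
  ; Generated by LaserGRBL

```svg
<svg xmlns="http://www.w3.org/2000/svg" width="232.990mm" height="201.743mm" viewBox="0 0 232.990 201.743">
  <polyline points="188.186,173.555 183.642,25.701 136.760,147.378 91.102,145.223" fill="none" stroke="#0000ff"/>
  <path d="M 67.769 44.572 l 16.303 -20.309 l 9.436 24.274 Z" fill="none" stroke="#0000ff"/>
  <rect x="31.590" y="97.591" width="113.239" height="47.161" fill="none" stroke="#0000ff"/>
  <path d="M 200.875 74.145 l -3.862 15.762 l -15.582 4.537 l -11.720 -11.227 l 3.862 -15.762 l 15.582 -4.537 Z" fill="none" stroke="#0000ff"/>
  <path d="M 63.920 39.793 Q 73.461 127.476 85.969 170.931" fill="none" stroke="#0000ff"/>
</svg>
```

; Generated by LaserGRBL
G21
G90
G00 X188.186 Y28.188
M4 S467
G01 X183.642 Y176.042 F1900
G01 X136.760 Y54.365
G01 X91.102 Y56.520
M5
G00 X67.769 Y157.171
M4 S467
G01 X84.072 Y177.480 F1900
G01 X93.508 Y153.206
G01 X67.769 Y157.171
M5
G00 X31.590 Y104.152
M4 S467
G01 X144.829 Y104.152 F1900
G01 X144.829 Y56.991
G01 X31.590 Y56.991
G01 X31.590 Y104.152
M5
G00 X200.875 Y127.598
M4 S467
G01 X197.013 Y111.836 F1900
G01 X181.431 Y107.299
G01 X169.711 Y118.526
G01 X173.573 Y134.288
G01 X189.155 Y138.825
G01 X200.875 Y127.598
M5
G00 X63.920 Y161.950
M4 S467
G01 X66.352 Y140.720 F1900
G01 X68.876 Y120.873
G01 X71.493 Y102.407
G01 X74.203 Y85.324
G01 X77.005 Y69.623
G01 X79.900 Y55.304
G01 X82.888 Y42.367
G01 X85.969 Y30.812
M5
G00 X0.000 Y0.000

Since the viewBox matches the mm dimensions, user units are millimetres directly. The only transform is the Y-flip y_m = 201.743 − y_svg.

Shape 1 is a open polyline drawn with `<polyline>`. Its stroke #0000ff means score at S467, F1900. After flipping Y the toolpath is (188.186,28.188) → (183.642,176.042) → (136.760,54.365) → (91.102,56.520).

Shape 2 is a regular polygon drawn with `<path>`. Its stroke #0000ff means score at S467, F1900. After flipping Y the toolpath is (67.769,157.171) → (84.072,177.480) → (93.508,153.206) → (67.769,157.171), returning to the start.

Shape 3 is a rectangle drawn with `<rect>`. Its stroke #0000ff means score at S467, F1900. After flipping Y the toolpath is (31.590,104.152) → (144.829,104.152) → (144.829,56.991) → (31.590,56.991) → (31.590,104.152), returning to the start.

Shape 4 is a regular polygon drawn with `<path>`. Its stroke #0000ff means score at S467, F1900. After flipping Y the toolpath is (200.875,127.598) → (197.013,111.836) → (181.431,107.299) → (169.711,118.526) → (173.573,134.288) → (189.155,138.825) → (200.875,127.598), returning to the start.

Shape 5 is a quadratic bezier drawn with `<path>`. Its stroke #0000ff means score at S467, F1900. After flipping Y the toolpath is (63.920,161.950) → (66.352,140.720) → (68.876,120.873) → (71.493,102.407) → (74.203,85.324) → (77.005,69.623) → (79.900,55.304) → (82.888,42.367) → (85.969,30.812).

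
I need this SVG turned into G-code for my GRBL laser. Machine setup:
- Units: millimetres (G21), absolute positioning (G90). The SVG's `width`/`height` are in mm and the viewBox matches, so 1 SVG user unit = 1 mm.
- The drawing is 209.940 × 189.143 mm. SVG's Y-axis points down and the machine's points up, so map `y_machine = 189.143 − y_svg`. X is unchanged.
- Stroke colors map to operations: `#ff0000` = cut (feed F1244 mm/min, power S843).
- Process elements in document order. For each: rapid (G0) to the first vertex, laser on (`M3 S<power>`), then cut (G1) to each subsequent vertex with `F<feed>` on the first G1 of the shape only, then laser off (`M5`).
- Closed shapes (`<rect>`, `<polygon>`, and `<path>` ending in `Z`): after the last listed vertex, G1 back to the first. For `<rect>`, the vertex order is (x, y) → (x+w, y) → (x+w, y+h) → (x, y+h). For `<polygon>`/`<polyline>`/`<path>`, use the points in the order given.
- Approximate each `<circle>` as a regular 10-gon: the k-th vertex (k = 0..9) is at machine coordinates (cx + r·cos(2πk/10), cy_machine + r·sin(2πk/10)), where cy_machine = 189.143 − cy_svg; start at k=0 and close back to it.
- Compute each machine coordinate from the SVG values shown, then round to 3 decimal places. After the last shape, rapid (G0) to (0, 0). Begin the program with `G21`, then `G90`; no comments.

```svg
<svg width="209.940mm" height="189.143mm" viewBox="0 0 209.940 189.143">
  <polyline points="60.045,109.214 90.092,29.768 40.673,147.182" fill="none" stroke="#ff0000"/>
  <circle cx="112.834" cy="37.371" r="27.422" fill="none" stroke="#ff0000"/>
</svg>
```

G21
G90
G0 X60.045 Y79.929
M3 S843
G1 X90.092 Y159.375 F1244
G1 X40.673 Y41.961
M5
G0 X140.256 Y151.772
M3 S843
G1 X135.019 Y167.890 F1244
G1 X121.308 Y177.852
G1 X104.360 Y177.852
G1 X90.649 Y167.890
G1 X85.412 Y151.772
G1 X90.649 Y135.654
G1 X104.360 Y125.692
G1 X121.308 Y125.692
G1 X135.019 Y135.654
G1 X140.256 Y151.772
M5
G0 X0.000 Y0.000

viewBox `0 0 209.940 189.143` with mm width/height → 1 unit = 1 mm. Flip: y_m = 189.143 − y_svg.

**Shape 1** — `<polyline>` open polyline, stroke `#ff0000` → cut (S843, F1244). Machine vertices: (60.045,79.929) → (90.092,159.375) → (40.673,41.961). Open path.

**Shape 2** — `<circle>` circle, stroke `#ff0000` → cut (S843, F1244). Machine vertices: (140.256,151.772) → (135.019,167.890) → (121.308,177.852) → (104.360,177.852) → (90.649,167.890) → (85.412,151.772) → (90.649,135.654) → (104.360,125.692) → (121.308,125.692) → (135.019,135.654) → (140.256,151.772). Closed: final G1 returns to the first vertex.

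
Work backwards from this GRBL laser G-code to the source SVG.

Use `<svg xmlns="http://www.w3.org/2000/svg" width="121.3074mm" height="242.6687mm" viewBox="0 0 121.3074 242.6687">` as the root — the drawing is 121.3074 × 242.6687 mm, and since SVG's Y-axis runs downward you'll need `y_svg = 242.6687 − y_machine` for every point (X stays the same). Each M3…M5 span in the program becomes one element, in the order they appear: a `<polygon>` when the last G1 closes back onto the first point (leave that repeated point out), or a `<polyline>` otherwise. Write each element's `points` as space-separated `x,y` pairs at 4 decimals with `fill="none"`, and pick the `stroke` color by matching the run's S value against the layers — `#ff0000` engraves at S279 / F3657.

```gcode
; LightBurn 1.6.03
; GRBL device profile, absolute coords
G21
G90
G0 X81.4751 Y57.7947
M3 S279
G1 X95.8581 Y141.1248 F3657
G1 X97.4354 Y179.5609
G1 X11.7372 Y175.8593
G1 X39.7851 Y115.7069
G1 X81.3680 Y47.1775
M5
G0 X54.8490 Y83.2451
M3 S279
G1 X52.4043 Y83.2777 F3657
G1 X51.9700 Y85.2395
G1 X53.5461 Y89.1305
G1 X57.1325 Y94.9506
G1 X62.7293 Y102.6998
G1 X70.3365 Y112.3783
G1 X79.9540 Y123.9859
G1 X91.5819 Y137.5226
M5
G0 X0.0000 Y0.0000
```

y_svg = 242.6687 − y_m. Every run uses S279, so all elements get stroke `#ff0000` (engrave).

[1] open run; points: 81.4751,184.8740 95.8581,101.5439 97.4354,63.1078 11.7372,66.8094 39.7851,126.9618 81.3680,195.4912

[2] open run; points: 54.8490,159.4236 52.4043,159.3910 51.9700,157.4292 53.5461,153.5382 57.1325,147.7181 62.7293,139.9689 70.3365,130.2904 79.9540,118.6828 91.5819,105.1461

<svg xmlns="http://www.w3.org/2000/svg" width="121.3074mm" height="242.6687mm" viewBox="0 0 121.3074 242.6687">
  <polyline points="81.4751,184.8740 95.8581,101.5439 97.4354,63.1078 11.7372,66.8094 39.7851,126.9618 81.3680,195.4912" fill="none" stroke="#ff0000"/>
  <polyline points="54.8490,159.4236 52.4043,159.3910 51.9700,157.4292 53.5461,153.5382 57.1325,147.7181 62.7293,139.9689 70.3365,130.2904 79.9540,118.6828 91.5819,105.1461" fill="none" stroke="#ff0000"/>
</svg>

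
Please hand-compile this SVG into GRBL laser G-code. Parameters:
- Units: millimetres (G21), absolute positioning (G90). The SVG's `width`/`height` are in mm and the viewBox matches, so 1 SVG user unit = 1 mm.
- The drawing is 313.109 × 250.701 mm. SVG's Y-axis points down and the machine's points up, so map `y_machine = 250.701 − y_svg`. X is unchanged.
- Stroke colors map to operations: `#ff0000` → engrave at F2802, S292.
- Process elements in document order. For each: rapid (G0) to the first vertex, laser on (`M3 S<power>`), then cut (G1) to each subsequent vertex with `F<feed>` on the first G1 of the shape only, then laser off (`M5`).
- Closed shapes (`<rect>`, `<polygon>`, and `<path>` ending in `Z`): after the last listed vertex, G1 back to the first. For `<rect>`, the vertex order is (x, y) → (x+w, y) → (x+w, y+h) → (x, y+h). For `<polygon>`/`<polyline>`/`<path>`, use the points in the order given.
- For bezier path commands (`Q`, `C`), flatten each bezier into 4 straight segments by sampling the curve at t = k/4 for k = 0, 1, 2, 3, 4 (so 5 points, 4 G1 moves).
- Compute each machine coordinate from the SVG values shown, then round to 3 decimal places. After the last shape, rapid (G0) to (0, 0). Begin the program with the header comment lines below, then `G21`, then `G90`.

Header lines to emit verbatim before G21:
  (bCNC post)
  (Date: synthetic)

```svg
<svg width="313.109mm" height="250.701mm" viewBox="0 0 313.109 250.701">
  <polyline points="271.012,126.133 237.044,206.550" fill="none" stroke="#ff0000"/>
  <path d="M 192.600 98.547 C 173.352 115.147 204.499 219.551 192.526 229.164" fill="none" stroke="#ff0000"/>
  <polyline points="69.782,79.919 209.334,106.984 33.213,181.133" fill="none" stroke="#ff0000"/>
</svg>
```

1 u = 1 mm; y_m = 250.701 − y.

[1] `<polyline>` line segment, #ff0000→engrave S292 F2802: (271.012,124.568) → (237.044,44.151)

[2] `<path>` cubic bezier, #ff0000→engrave S292 F2802: (192.600,152.154) → (186.152,126.094) → (189.835,84.225) → (194.882,43.667) → (192.526,21.537)

[3] `<polyline>` open polyline, #ff0000→engrave S292 F2802: (69.782,170.782) → (209.334,143.717) → (33.213,69.568)

(bCNC post)
(Date: synthetic)
G21
G90
G0 X271.012 Y124.568
M3 S292
G1 X237.044 Y44.151 F2802
M5
G0 X192.600 Y152.154
M3 S292
G1 X186.152 Y126.094 F2802
G1 X189.835 Y84.225
G1 X194.882 Y43.667
G1 X192.526 Y21.537
M5
G0 X69.782 Y170.782
M3 S292
G1 X209.334 Y143.717 F2802
G1 X33.213 Y69.568
M5
G0 X0.000 Y0.000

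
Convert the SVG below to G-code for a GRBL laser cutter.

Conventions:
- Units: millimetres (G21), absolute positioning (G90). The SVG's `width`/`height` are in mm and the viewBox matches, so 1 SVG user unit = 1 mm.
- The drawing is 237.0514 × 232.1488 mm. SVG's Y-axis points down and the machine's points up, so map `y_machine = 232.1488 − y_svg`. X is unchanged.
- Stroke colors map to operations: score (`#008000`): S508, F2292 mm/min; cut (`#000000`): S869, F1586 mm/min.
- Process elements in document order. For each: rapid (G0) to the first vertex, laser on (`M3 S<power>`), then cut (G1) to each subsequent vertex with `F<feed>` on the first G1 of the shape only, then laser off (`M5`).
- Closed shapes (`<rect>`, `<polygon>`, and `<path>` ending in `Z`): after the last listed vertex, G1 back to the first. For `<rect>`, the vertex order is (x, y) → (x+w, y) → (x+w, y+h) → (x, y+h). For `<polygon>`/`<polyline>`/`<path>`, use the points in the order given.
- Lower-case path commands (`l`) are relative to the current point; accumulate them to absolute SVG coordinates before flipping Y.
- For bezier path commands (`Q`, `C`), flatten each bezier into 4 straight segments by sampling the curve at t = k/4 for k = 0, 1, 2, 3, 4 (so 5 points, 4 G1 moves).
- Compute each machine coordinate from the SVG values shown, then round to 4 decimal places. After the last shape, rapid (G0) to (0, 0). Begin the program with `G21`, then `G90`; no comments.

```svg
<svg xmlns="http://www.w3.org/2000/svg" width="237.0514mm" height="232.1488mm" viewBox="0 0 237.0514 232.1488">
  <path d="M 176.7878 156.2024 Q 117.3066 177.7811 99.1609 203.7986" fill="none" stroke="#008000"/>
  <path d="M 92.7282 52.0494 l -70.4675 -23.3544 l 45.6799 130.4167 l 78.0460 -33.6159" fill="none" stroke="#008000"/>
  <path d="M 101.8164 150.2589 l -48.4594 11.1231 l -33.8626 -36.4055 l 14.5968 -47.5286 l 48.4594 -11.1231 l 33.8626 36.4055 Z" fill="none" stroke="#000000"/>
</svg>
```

1 u = 1 mm; y_m = 232.1488 − y.

[1] `<path>` quadratic bezier, #008000→score S508 F2292: (176.7878,75.9464) → (149.6307,64.8796) → (127.6405,53.2580) → (110.8172,41.0815) → (99.1609,28.3502)

[2] `<path>` open polyline, #008000→score S508 F2292: (92.7282,180.0994) → (22.2607,203.4538) → (67.9406,73.0371) → (145.9866,106.6530)

[3] `<path>` regular polygon, #000000→cut S869 F1586: (101.8164,81.8899) → (53.3570,70.7668) → (19.4944,107.1723) → (34.0912,154.7009) → (82.5506,165.8240) → (116.4132,129.4185) → (101.8164,81.8899) (closed)

G21
G90
G0 X176.7878 Y75.9464
M3 S508
G1 X149.6307 Y64.8796 F2292
G1 X127.6405 Y53.2580
G1 X110.8172 Y41.0815
G1 X99.1609 Y28.3502
M5
G0 X92.7282 Y180.0994
M3 S508
G1 X22.2607 Y203.4538 F2292
G1 X67.9406 Y73.0371
G1 X145.9866 Y106.6530
M5
G0 X101.8164 Y81.8899
M3 S869
G1 X53.3570 Y70.7668 F1586
G1 X19.4944 Y107.1723
G1 X34.0912 Y154.7009
G1 X82.5506 Y165.8240
G1 X116.4132 Y129.4185
G1 X101.8164 Y81.8899
M5
G0 X0.0000 Y0.0000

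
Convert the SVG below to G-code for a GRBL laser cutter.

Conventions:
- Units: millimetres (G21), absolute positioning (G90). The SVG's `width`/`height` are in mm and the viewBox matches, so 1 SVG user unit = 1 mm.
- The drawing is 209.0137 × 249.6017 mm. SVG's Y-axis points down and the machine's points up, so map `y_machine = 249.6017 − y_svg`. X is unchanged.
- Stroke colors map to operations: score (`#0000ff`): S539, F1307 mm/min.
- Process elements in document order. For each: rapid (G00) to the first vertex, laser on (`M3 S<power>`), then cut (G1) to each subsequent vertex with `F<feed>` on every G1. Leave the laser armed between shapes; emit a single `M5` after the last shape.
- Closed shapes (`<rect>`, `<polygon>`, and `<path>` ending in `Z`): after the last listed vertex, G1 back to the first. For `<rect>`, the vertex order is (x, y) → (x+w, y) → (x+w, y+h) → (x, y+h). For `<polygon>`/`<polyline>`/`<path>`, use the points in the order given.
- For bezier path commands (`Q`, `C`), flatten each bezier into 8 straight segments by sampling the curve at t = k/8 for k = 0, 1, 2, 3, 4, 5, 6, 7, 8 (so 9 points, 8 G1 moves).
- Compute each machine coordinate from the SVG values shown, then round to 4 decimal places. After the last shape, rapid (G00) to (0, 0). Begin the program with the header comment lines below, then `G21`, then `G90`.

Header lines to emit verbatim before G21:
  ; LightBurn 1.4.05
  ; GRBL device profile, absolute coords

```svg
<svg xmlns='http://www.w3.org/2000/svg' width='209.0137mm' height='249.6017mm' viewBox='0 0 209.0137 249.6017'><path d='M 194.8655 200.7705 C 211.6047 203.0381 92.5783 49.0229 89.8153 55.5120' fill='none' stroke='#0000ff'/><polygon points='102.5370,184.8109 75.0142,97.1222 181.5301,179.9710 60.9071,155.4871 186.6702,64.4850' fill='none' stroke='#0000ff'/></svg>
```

viewBox `0 0 209.0137 249.6017` with mm width/height → 1 unit = 1 mm. Flip: y_m = 249.6017 − y_svg.

**Shape 1** — `<path>` cubic bezier, stroke `#0000ff` → score (S539, F1307). Control points (SVG): P0=(194.8655,200.7705), P1=(211.6047,203.0381), P2=(92.5783,49.0229), P3=(89.8153,55.5120); sampled at t=k/8. Machine vertices: (194.8655,48.8312) → (195.2709,54.6879) → (185.9018,71.4837) → (169.7116,95.5064) → (149.6537,123.0435) → (128.6817,150.3828) → (109.7490,173.8118) → (95.8090,189.6182) → (89.8153,194.0897). Open path.

**Shape 2** — `<polygon>` closed polygon, stroke `#0000ff` → score (S539, F1307). Machine vertices: (102.5370,64.7908) → (75.0142,152.4795) → (181.5301,69.6307) → (60.9071,94.1146) → (186.6702,185.1167) → (102.5370,64.7908). Closed: final G1 returns to the first vertex.

; LightBurn 1.4.05
; GRBL device profile, absolute coords
G21
G90
G00 X194.8655 Y48.8312
M3 S539
G1 X195.2709 Y54.6879 F1307
G1 X185.9018 Y71.4837 F1307
G1 X169.7116 Y95.5064 F1307
G1 X149.6537 Y123.0435 F1307
G1 X128.6817 Y150.3828 F1307
G1 X109.7490 Y173.8118 F1307
G1 X95.8090 Y189.6182 F1307
G1 X89.8153 Y194.0897 F1307
G00 X102.5370 Y64.7908
M3 S539
G1 X75.0142 Y152.4795 F1307
G1 X181.5301 Y69.6307 F1307
G1 X60.9071 Y94.1146 F1307
G1 X186.6702 Y185.1167 F1307
G1 X102.5370 Y64.7908 F1307
M5
G00 X0.0000 Y0.0000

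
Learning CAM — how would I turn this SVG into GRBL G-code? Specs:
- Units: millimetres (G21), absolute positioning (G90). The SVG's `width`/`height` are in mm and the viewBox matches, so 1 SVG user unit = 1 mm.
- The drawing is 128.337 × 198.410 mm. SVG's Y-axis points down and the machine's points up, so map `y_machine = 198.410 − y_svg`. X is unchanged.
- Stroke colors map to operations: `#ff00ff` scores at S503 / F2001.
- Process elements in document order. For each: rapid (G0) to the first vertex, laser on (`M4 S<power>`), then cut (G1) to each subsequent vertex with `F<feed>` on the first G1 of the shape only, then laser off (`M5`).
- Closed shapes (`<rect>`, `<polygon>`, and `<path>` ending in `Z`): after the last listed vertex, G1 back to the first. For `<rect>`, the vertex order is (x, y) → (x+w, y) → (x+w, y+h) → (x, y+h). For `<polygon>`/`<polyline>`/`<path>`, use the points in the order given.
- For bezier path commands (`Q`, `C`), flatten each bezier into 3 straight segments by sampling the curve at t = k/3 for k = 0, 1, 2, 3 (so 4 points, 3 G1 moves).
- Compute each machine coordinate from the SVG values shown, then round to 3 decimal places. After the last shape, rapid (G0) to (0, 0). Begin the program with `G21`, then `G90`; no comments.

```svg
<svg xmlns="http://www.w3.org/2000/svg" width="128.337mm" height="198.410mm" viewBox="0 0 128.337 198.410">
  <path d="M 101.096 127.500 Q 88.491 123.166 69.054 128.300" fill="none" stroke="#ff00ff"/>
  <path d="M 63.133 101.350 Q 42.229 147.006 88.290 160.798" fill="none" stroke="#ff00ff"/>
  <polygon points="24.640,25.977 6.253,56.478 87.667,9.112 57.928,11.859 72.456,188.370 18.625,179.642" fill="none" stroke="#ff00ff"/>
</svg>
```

viewBox `0 0 128.337 198.410` with mm width/height → 1 unit = 1 mm. Flip: y_m = 198.410 − y_svg.

**Shape 1** — `<path>` quadratic bezier, stroke `#ff00ff` → score (S503, F2001). Control points (SVG): P0=(101.096,127.500), P1=(88.491,123.166), P2=(69.054,128.300); sampled at t=k/3. Machine vertices: (101.096,70.910) → (91.934,72.747) → (81.253,72.481) → (69.054,70.110). Open path.

**Shape 2** — `<path>` quadratic bezier, stroke `#ff00ff` → score (S503, F2001). Control points (SVG): P0=(63.133,101.350), P1=(42.229,147.006), P2=(88.290,160.798); sampled at t=k/3. Machine vertices: (63.133,97.060) → (56.638,70.163) → (65.023,50.347) → (88.290,37.612). Open path.

**Shape 3** — `<polygon>` closed polygon, stroke `#ff00ff` → score (S503, F2001). Machine vertices: (24.640,172.433) → (6.253,141.932) → (87.667,189.298) → (57.928,186.551) → (72.456,10.040) → (18.625,18.768) → (24.640,172.433). Closed: final G1 returns to the first vertex.

G21
G90
G0 X101.096 Y70.910
M4 S503
G1 X91.934 Y72.747 F2001
G1 X81.253 Y72.481
G1 X69.054 Y70.110
M5
G0 X63.133 Y97.060
M4 S503
G1 X56.638 Y70.163 F2001
G1 X65.023 Y50.347
G1 X88.290 Y37.612
M5
G0 X24.640 Y172.433
M4 S503
G1 X6.253 Y141.932 F2001
G1 X87.667 Y189.298
G1 X57.928 Y186.551
G1 X72.456 Y10.040
G1 X18.625 Y18.768
G1 X24.640 Y172.433
M5
G0 X0.000 Y0.000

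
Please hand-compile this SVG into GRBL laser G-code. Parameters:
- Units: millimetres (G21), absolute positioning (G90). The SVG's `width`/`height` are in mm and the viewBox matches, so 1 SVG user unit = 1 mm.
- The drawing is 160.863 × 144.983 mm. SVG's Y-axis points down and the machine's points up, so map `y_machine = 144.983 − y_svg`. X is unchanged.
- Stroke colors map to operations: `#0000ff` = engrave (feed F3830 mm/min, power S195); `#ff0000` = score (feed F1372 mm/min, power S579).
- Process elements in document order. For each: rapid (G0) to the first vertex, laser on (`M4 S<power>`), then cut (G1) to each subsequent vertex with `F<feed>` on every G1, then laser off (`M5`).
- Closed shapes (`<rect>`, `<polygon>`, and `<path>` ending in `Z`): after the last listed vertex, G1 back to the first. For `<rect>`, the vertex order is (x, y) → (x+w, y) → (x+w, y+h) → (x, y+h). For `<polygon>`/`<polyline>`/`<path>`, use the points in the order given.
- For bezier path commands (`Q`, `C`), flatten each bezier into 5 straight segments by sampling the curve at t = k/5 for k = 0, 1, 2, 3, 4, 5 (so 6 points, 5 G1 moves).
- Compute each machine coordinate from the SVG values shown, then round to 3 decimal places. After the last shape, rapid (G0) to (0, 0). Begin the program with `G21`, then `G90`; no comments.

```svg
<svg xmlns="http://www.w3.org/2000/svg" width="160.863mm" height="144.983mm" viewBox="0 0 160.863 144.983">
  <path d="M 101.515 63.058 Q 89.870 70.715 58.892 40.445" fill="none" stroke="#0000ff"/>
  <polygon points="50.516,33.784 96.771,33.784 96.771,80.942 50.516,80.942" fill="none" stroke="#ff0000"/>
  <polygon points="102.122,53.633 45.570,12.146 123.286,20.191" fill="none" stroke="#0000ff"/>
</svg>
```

Since the viewBox matches the mm dimensions, user units are millimetres directly. The only transform is the Y-flip y_m = 144.983 − y_svg.

Shape 1 is a quadratic bezier drawn with `<path>`. Its stroke #0000ff means engrave at S195, F3830. After flipping Y the toolpath is (101.515,81.925) → (96.084,80.379) → (89.106,81.868) → (80.581,86.390) → (70.510,93.947) → (58.892,104.538).

Shape 2 is a rectangle drawn with `<polygon>`. Its stroke #ff0000 means score at S579, F1372. After flipping Y the toolpath is (50.516,111.199) → (96.771,111.199) → (96.771,64.041) → (50.516,64.041) → (50.516,111.199), returning to the start.

Shape 3 is a closed polygon drawn with `<polygon>`. Its stroke #0000ff means engrave at S195, F3830. After flipping Y the toolpath is (102.122,91.350) → (45.570,132.837) → (123.286,124.792) → (102.122,91.350), returning to the start.

G21
G90
G0 X101.515 Y81.925
M4 S195
G1 X96.084 Y80.379 F3830
G1 X89.106 Y81.868 F3830
G1 X80.581 Y86.390 F3830
G1 X70.510 Y93.947 F3830
G1 X58.892 Y104.538 F3830
M5
G0 X50.516 Y111.199
M4 S579
G1 X96.771 Y111.199 F1372
G1 X96.771 Y64.041 F1372
G1 X50.516 Y64.041 F1372
G1 X50.516 Y111.199 F1372
M5
G0 X102.122 Y91.350
M4 S195
G1 X45.570 Y132.837 F3830
G1 X123.286 Y124.792 F3830
G1 X102.122 Y91.350 F3830
M5
G0 X0.000 Y0.000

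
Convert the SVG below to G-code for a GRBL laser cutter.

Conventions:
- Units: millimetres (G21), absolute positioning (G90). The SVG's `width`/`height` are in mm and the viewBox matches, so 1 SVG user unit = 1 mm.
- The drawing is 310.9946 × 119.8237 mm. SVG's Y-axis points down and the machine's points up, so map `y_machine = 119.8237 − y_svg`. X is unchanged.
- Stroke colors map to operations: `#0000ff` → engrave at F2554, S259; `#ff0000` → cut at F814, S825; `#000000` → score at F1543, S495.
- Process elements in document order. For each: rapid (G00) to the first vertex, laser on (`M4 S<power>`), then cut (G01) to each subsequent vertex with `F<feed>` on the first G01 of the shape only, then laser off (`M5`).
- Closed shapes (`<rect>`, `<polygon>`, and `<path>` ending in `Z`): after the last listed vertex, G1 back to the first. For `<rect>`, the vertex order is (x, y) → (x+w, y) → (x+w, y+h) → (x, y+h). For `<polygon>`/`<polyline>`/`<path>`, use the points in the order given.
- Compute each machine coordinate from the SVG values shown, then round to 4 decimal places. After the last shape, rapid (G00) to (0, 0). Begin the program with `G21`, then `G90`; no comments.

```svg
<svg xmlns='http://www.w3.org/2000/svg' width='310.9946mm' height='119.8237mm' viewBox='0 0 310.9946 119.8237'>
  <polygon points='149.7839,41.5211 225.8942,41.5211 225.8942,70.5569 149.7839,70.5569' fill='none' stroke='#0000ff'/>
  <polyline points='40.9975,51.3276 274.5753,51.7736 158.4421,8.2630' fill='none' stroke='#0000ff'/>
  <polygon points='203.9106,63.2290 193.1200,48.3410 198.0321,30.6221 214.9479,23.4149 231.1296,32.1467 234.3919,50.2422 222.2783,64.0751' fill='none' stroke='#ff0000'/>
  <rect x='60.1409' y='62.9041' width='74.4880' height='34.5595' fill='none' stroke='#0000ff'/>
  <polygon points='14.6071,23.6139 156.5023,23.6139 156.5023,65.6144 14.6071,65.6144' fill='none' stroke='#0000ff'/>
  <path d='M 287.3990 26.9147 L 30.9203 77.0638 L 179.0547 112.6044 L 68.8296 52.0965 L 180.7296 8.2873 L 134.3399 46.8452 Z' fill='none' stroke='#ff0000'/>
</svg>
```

1 u = 1 mm; y_m = 119.8237 − y.

[1] `<polygon>` rectangle, #0000ff→engrave S259 F2554: (149.7839,78.3026) → (225.8942,78.3026) → (225.8942,49.2668) → (149.7839,49.2668) → (149.7839,78.3026) (closed)

[2] `<polyline>` open polyline, #0000ff→engrave S259 F2554: (40.9975,68.4961) → (274.5753,68.0501) → (158.4421,111.5607)

[3] `<polygon>` regular polygon, #ff0000→cut S825 F814: (203.9106,56.5947) → (193.1200,71.4827) → (198.0321,89.2016) → (214.9479,96.4088) → (231.1296,87.6770) → (234.3919,69.5815) → (222.2783,55.7486) → (203.9106,56.5947) (closed)

[4] `<rect>` rectangle, #0000ff→engrave S259 F2554: (60.1409,56.9196) → (134.6289,56.9196) → (134.6289,22.3601) → (60.1409,22.3601) → (60.1409,56.9196) (closed)

[5] `<polygon>` rectangle, #0000ff→engrave S259 F2554: (14.6071,96.2098) → (156.5023,96.2098) → (156.5023,54.2093) → (14.6071,54.2093) → (14.6071,96.2098) (closed)

[6] `<path>` closed polygon, #ff0000→cut S825 F814: (287.3990,92.9090) → (30.9203,42.7599) → (179.0547,7.2193) → (68.8296,67.7272) → (180.7296,111.5364) → (134.3399,72.9785) → (287.3990,92.9090) (closed)

G21
G90
G00 X149.7839 Y78.3026
M4 S259
G01 X225.8942 Y78.3026 F2554
G01 X225.8942 Y49.2668
G01 X149.7839 Y49.2668
G01 X149.7839 Y78.3026
M5
G00 X40.9975 Y68.4961
M4 S259
G01 X274.5753 Y68.0501 F2554
G01 X158.4421 Y111.5607
M5
G00 X203.9106 Y56.5947
M4 S825
G01 X193.1200 Y71.4827 F814
G01 X198.0321 Y89.2016
G01 X214.9479 Y96.4088
G01 X231.1296 Y87.6770
G01 X234.3919 Y69.5815
G01 X222.2783 Y55.7486
G01 X203.9106 Y56.5947
M5
G00 X60.1409 Y56.9196
M4 S259
G01 X134.6289 Y56.9196 F2554
G01 X134.6289 Y22.3601
G01 X60.1409 Y22.3601
G01 X60.1409 Y56.9196
M5
G00 X14.6071 Y96.2098
M4 S259
G01 X156.5023 Y96.2098 F2554
G01 X156.5023 Y54.2093
G01 X14.6071 Y54.2093
G01 X14.6071 Y96.2098
M5
G00 X287.3990 Y92.9090
M4 S825
G01 X30.9203 Y42.7599 F814
G01 X179.0547 Y7.2193
G01 X68.8296 Y67.7272
G01 X180.7296 Y111.5364
G01 X134.3399 Y72.9785
G01 X287.3990 Y92.9090
M5
G00 X0.0000 Y0.0000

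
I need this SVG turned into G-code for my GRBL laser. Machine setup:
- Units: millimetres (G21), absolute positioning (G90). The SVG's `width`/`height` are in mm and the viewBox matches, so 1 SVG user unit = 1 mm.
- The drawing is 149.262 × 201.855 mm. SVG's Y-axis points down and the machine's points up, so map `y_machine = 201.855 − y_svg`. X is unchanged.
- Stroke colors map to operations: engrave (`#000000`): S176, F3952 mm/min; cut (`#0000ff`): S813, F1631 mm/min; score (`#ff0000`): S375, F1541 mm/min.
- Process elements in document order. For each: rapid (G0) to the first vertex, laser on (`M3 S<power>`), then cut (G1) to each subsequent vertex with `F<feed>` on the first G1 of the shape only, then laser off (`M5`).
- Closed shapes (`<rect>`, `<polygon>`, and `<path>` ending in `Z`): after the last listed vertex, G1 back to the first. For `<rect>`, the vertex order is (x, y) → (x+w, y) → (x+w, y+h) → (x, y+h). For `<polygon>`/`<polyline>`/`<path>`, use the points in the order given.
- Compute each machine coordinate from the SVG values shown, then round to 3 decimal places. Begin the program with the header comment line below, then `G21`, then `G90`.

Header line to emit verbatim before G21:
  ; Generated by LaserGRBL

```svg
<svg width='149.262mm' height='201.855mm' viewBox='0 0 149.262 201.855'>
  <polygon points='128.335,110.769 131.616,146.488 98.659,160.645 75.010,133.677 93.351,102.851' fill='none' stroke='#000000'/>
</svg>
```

1 u = 1 mm; y_m = 201.855 − y.

[1] `<polygon>` regular polygon, #000000→engrave S176 F3952: (128.335,91.086) → (131.616,55.367) → (98.659,41.210) → (75.010,68.178) → (93.351,99.004) → (128.335,91.086) (closed)

; Generated by LaserGRBL
G21
G90
G0 X128.335 Y91.086
M3 S176
G1 X131.616 Y55.367 F3952
G1 X98.659 Y41.210
G1 X75.010 Y68.178
G1 X93.351 Y99.004
G1 X128.335 Y91.086
M5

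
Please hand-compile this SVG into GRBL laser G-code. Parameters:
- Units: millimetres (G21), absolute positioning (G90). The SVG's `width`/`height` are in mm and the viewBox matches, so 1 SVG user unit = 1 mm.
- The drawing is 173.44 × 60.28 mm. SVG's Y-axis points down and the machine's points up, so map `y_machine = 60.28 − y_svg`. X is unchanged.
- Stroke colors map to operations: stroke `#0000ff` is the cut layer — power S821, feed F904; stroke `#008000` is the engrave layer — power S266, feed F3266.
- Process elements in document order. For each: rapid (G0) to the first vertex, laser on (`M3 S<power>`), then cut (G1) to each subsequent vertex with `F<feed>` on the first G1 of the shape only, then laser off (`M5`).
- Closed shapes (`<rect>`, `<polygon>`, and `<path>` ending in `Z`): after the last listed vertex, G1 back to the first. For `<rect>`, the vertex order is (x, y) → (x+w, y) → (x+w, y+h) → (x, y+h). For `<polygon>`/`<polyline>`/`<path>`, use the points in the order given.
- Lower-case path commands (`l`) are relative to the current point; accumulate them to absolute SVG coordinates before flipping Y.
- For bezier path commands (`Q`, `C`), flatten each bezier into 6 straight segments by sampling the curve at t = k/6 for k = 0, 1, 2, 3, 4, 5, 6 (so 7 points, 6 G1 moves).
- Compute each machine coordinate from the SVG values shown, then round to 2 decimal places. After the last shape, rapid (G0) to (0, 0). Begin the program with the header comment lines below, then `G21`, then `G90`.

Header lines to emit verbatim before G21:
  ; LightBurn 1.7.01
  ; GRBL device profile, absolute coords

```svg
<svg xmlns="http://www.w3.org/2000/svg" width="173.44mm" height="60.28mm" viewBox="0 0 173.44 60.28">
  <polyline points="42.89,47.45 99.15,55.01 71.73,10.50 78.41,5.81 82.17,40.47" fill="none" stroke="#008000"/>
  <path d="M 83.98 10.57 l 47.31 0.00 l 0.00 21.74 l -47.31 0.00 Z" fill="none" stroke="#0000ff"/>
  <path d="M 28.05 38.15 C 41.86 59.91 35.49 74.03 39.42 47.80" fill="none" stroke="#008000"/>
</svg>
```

; LightBurn 1.7.01
; GRBL device profile, absolute coords
G21
G90
G0 X42.89 Y12.83
M3 S266
G1 X99.15 Y5.27 F3266
G1 X71.73 Y49.78
G1 X78.41 Y54.47
G1 X82.17 Y19.81
M5
G0 X83.98 Y49.71
M3 S821
G1 X131.29 Y49.71 F904
G1 X131.29 Y27.97
G1 X83.98 Y27.97
G1 X83.98 Y49.71
M5
G0 X28.05 Y22.13
M3 S266
G1 X33.41 Y12.04 F3266
G1 X36.26 Y4.13
G1 X37.44 Y-0.69
G1 X37.79 Y-1.51
G1 X38.17 Y2.58
G1 X39.42 Y12.48
M5
G0 X0.00 Y0.00

1 u = 1 mm; y_m = 60.28 − y.

[1] `<polyline>` open polyline, #008000→engrave S266 F3266: (42.89,12.83) → (99.15,5.27) → (71.73,49.78) → (78.41,54.47) → (82.17,19.81)

[2] `<path>` rectangle, #0000ff→cut S821 F904: (83.98,49.71) → (131.29,49.71) → (131.29,27.97) → (83.98,27.97) → (83.98,49.71) (closed)

[3] `<path>` cubic bezier, #008000→engrave S266 F3266: (28.05,22.13) → (33.41,12.04) → (36.26,4.13) → (37.44,-0.69) → (37.79,-1.51) → (38.17,2.58) → (39.42,12.48)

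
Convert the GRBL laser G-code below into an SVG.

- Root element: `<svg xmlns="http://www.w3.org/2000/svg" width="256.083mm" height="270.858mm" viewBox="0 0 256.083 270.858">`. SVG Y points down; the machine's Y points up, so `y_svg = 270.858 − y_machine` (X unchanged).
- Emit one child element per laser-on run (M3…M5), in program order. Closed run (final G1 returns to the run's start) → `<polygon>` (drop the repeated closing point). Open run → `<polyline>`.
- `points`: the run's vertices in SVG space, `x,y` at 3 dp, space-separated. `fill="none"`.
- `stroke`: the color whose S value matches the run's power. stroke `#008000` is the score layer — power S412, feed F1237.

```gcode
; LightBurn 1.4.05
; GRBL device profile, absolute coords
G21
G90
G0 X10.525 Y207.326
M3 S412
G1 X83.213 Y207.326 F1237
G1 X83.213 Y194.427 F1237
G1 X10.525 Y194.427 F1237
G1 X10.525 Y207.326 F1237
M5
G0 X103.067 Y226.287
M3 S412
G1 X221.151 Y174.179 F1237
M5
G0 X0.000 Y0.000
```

y_svg = 270.858 − y_m. Every run uses S412, so all elements get stroke `#008000` (score).

[1] closed run; points: 10.525,63.532 83.213,63.532 83.213,76.431 10.525,76.431

[2] open run; points: 103.067,44.571 221.151,96.679

<svg xmlns="http://www.w3.org/2000/svg" width="256.083mm" height="270.858mm" viewBox="0 0 256.083 270.858">
  <polygon points="10.525,63.532 83.213,63.532 83.213,76.431 10.525,76.431" fill="none" stroke="#008000"/>
  <polyline points="103.067,44.571 221.151,96.679" fill="none" stroke="#008000"/>
</svg>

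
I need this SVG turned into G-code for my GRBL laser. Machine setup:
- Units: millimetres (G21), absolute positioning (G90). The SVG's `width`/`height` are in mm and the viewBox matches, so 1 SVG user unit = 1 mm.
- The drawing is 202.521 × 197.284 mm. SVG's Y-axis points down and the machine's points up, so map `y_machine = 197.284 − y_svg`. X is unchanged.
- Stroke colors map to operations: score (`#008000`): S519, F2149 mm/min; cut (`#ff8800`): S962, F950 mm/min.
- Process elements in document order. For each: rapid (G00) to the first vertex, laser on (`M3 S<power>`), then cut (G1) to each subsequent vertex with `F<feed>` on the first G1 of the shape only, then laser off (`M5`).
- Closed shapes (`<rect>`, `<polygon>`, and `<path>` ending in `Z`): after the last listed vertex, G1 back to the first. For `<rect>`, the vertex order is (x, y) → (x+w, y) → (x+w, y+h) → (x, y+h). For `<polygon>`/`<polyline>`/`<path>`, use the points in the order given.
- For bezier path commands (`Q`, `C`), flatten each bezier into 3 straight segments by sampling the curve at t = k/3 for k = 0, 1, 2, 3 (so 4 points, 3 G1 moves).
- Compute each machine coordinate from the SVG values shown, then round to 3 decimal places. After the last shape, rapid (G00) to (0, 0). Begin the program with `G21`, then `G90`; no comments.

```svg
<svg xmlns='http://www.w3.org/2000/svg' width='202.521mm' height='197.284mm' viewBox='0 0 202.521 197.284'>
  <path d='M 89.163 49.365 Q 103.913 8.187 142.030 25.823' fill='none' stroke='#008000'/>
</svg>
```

1 u = 1 mm; y_m = 197.284 − y.

[1] `<path>` quadratic bezier, #008000→score S519 F2149: (89.163,147.919) → (101.593,168.836) → (119.215,176.683) → (142.030,171.461)

G21
G90
G00 X89.163 Y147.919
M3 S519
G1 X101.593 Y168.836 F2149
G1 X119.215 Y176.683
G1 X142.030 Y171.461
M5
G00 X0.000 Y0.000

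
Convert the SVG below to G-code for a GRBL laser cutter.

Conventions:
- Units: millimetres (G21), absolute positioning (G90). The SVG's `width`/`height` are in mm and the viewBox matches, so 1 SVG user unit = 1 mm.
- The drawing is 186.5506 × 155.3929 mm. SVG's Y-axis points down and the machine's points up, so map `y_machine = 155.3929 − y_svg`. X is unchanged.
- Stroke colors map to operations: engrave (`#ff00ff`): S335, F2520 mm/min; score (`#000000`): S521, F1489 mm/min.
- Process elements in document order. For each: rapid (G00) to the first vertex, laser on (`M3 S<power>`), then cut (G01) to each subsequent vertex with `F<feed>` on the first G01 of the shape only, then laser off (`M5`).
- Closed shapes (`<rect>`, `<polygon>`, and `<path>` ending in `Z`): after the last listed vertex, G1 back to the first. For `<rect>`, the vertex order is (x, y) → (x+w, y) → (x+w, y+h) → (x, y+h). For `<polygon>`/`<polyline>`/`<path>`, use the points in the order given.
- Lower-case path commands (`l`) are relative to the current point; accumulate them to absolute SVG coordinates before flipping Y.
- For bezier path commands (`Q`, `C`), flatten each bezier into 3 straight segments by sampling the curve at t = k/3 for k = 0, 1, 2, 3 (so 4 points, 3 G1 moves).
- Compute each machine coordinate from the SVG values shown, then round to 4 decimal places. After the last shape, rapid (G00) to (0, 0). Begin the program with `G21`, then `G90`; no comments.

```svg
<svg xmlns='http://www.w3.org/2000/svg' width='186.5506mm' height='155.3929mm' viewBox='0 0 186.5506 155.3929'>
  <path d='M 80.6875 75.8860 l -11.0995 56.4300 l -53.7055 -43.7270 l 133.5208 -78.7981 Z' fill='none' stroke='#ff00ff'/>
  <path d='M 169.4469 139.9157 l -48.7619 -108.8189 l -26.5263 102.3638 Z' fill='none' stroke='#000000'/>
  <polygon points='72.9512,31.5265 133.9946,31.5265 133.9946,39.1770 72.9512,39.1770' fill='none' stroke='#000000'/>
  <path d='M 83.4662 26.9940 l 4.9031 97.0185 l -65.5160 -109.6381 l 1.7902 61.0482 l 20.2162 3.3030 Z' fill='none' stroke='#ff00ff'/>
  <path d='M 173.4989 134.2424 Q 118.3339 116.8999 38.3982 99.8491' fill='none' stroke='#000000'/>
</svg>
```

G21
G90
G00 X80.6875 Y79.5069
M3 S335
G01 X69.5880 Y23.0769 F2520
G01 X15.8825 Y66.8039
G01 X149.4033 Y145.6020
G01 X80.6875 Y79.5069
M5
G00 X169.4469 Y15.4772
M3 S521
G01 X120.6850 Y124.2961 F1489
G01 X94.1587 Y21.9323
G01 X169.4469 Y15.4772
M5
G00 X72.9512 Y123.8664
M3 S521
G01 X133.9946 Y123.8664 F1489
G01 X133.9946 Y116.2159
G01 X72.9512 Y116.2159
G01 X72.9512 Y123.8664
M5
G00 X83.4662 Y128.3989
M3 S335
G01 X88.3693 Y31.3804 F2520
G01 X22.8533 Y141.0185
G01 X24.6435 Y79.9703
G01 X44.8597 Y76.6673
G01 X83.4662 Y128.3989
M5
G00 X173.4989 Y21.1505
M3 S521
G01 X133.9699 Y32.6798 F1489
G01 X88.9364 Y44.1442
G01 X38.3982 Y55.5438
M5
G00 X0.0000 Y0.0000

Since the viewBox matches the mm dimensions, user units are millimetres directly. The only transform is the Y-flip y_m = 155.3929 − y_svg.

Shape 1 is a closed polygon drawn with `<path>`. Its stroke #ff00ff means engrave at S335, F2520. After flipping Y the toolpath is (80.6875,79.5069) → (69.5880,23.0769) → (15.8825,66.8039) → (149.4033,145.6020) → (80.6875,79.5069), returning to the start.

Shape 2 is a closed polygon drawn with `<path>`. Its stroke #000000 means score at S521, F1489. After flipping Y the toolpath is (169.4469,15.4772) → (120.6850,124.2961) → (94.1587,21.9323) → (169.4469,15.4772), returning to the start.

Shape 3 is a rectangle drawn with `<polygon>`. Its stroke #000000 means score at S521, F1489. After flipping Y the toolpath is (72.9512,123.8664) → (133.9946,123.8664) → (133.9946,116.2159) → (72.9512,116.2159) → (72.9512,123.8664), returning to the start.

Shape 4 is a closed polygon drawn with `<path>`. Its stroke #ff00ff means engrave at S335, F2520. After flipping Y the toolpath is (83.4662,128.3989) → (88.3693,31.3804) → (22.8533,141.0185) → (24.6435,79.9703) → (44.8597,76.6673) → (83.4662,128.3989), returning to the start.

Shape 5 is a quadratic bezier drawn with `<path>`. Its stroke #000000 means score at S521, F1489. After flipping Y the toolpath is (173.4989,21.1505) → (133.9699,32.6798) → (88.9364,44.1442) → (38.3982,55.5438).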